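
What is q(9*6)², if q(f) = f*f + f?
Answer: 8820900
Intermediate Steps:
q(f) = f + f² (q(f) = f² + f = f + f²)
q(9*6)² = ((9*6)*(1 + 9*6))² = (54*(1 + 54))² = (54*55)² = 2970² = 8820900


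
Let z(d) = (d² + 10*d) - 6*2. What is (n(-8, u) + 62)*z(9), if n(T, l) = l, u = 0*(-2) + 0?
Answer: 9858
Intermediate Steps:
u = 0 (u = 0 + 0 = 0)
z(d) = -12 + d² + 10*d (z(d) = (d² + 10*d) - 12 = -12 + d² + 10*d)
(n(-8, u) + 62)*z(9) = (0 + 62)*(-12 + 9² + 10*9) = 62*(-12 + 81 + 90) = 62*159 = 9858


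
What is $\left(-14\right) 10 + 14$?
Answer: $-126$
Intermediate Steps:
$\left(-14\right) 10 + 14 = -140 + 14 = -126$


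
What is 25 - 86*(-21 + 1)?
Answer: 1745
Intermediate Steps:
25 - 86*(-21 + 1) = 25 - 86*(-20) = 25 + 1720 = 1745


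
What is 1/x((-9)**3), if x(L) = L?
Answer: -1/729 ≈ -0.0013717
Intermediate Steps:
1/x((-9)**3) = 1/((-9)**3) = 1/(-729) = -1/729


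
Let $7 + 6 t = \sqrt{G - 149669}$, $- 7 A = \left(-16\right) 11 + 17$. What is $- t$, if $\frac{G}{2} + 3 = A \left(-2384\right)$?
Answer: $\frac{7}{6} - \frac{i \sqrt{12640859}}{42} \approx 1.1667 - 84.652 i$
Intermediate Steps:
$A = \frac{159}{7}$ ($A = - \frac{\left(-16\right) 11 + 17}{7} = - \frac{-176 + 17}{7} = \left(- \frac{1}{7}\right) \left(-159\right) = \frac{159}{7} \approx 22.714$)
$G = - \frac{758154}{7}$ ($G = -6 + 2 \cdot \frac{159}{7} \left(-2384\right) = -6 + 2 \left(- \frac{379056}{7}\right) = -6 - \frac{758112}{7} = - \frac{758154}{7} \approx -1.0831 \cdot 10^{5}$)
$t = - \frac{7}{6} + \frac{i \sqrt{12640859}}{42}$ ($t = - \frac{7}{6} + \frac{\sqrt{- \frac{758154}{7} - 149669}}{6} = - \frac{7}{6} + \frac{\sqrt{- \frac{1805837}{7}}}{6} = - \frac{7}{6} + \frac{\frac{1}{7} i \sqrt{12640859}}{6} = - \frac{7}{6} + \frac{i \sqrt{12640859}}{42} \approx -1.1667 + 84.652 i$)
$- t = - (- \frac{7}{6} + \frac{i \sqrt{12640859}}{42}) = \frac{7}{6} - \frac{i \sqrt{12640859}}{42}$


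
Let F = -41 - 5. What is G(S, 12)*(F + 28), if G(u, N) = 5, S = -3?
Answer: -90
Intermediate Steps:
F = -46
G(S, 12)*(F + 28) = 5*(-46 + 28) = 5*(-18) = -90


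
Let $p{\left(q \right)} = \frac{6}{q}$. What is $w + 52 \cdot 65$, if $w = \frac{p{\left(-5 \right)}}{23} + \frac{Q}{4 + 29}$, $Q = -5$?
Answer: $\frac{12826327}{3795} \approx 3379.8$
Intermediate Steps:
$w = - \frac{773}{3795}$ ($w = \frac{6 \frac{1}{-5}}{23} - \frac{5}{4 + 29} = 6 \left(- \frac{1}{5}\right) \frac{1}{23} - \frac{5}{33} = \left(- \frac{6}{5}\right) \frac{1}{23} - \frac{5}{33} = - \frac{6}{115} - \frac{5}{33} = - \frac{773}{3795} \approx -0.20369$)
$w + 52 \cdot 65 = - \frac{773}{3795} + 52 \cdot 65 = - \frac{773}{3795} + 3380 = \frac{12826327}{3795}$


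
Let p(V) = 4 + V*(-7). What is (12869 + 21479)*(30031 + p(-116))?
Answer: 1059532756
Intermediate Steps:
p(V) = 4 - 7*V
(12869 + 21479)*(30031 + p(-116)) = (12869 + 21479)*(30031 + (4 - 7*(-116))) = 34348*(30031 + (4 + 812)) = 34348*(30031 + 816) = 34348*30847 = 1059532756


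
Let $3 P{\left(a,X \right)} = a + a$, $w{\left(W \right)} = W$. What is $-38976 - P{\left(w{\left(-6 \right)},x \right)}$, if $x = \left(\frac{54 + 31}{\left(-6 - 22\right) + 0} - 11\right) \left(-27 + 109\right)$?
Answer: $-38972$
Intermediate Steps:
$x = - \frac{16113}{14}$ ($x = \left(\frac{85}{\left(-6 - 22\right) + 0} - 11\right) 82 = \left(\frac{85}{-28 + 0} - 11\right) 82 = \left(\frac{85}{-28} - 11\right) 82 = \left(85 \left(- \frac{1}{28}\right) - 11\right) 82 = \left(- \frac{85}{28} - 11\right) 82 = \left(- \frac{393}{28}\right) 82 = - \frac{16113}{14} \approx -1150.9$)
$P{\left(a,X \right)} = \frac{2 a}{3}$ ($P{\left(a,X \right)} = \frac{a + a}{3} = \frac{2 a}{3}$)
$-38976 - P{\left(w{\left(-6 \right)},x \right)} = -38976 - \frac{2}{3} \left(-6\right) = -38976 - -4 = -38976 + 4 = -38972$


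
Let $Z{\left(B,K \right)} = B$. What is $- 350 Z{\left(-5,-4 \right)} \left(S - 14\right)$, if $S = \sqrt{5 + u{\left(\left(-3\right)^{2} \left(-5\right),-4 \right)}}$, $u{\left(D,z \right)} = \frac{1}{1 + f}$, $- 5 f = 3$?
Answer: $-24500 + 875 \sqrt{30} \approx -19707.0$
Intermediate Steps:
$f = - \frac{3}{5}$ ($f = \left(- \frac{1}{5}\right) 3 = - \frac{3}{5} \approx -0.6$)
$u{\left(D,z \right)} = \frac{5}{2}$ ($u{\left(D,z \right)} = \frac{1}{1 - \frac{3}{5}} = \frac{1}{\frac{2}{5}} = \frac{5}{2}$)
$S = \frac{\sqrt{30}}{2}$ ($S = \sqrt{5 + \frac{5}{2}} = \sqrt{\frac{15}{2}} = \frac{\sqrt{30}}{2} \approx 2.7386$)
$- 350 Z{\left(-5,-4 \right)} \left(S - 14\right) = - 350 \left(- 5 \left(\frac{\sqrt{30}}{2} - 14\right)\right) = - 350 \left(- 5 \left(-14 + \frac{\sqrt{30}}{2}\right)\right) = - 350 \left(70 - \frac{5 \sqrt{30}}{2}\right) = -24500 + 875 \sqrt{30}$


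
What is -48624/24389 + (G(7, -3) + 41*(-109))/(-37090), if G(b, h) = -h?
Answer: -847271443/452294005 ≈ -1.8733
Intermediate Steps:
-48624/24389 + (G(7, -3) + 41*(-109))/(-37090) = -48624/24389 + (-1*(-3) + 41*(-109))/(-37090) = -48624*1/24389 + (3 - 4469)*(-1/37090) = -48624/24389 - 4466*(-1/37090) = -48624/24389 + 2233/18545 = -847271443/452294005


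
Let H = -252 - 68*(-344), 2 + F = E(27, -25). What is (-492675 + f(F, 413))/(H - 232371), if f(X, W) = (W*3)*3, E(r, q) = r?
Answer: 488958/209231 ≈ 2.3369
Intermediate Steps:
F = 25 (F = -2 + 27 = 25)
H = 23140 (H = -252 + 23392 = 23140)
f(X, W) = 9*W (f(X, W) = (3*W)*3 = 9*W)
(-492675 + f(F, 413))/(H - 232371) = (-492675 + 9*413)/(23140 - 232371) = (-492675 + 3717)/(-209231) = -488958*(-1/209231) = 488958/209231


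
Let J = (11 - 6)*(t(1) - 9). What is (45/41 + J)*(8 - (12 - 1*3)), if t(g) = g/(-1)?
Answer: 2005/41 ≈ 48.902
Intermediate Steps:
t(g) = -g (t(g) = g*(-1) = -g)
J = -50 (J = (11 - 6)*(-1*1 - 9) = 5*(-1 - 9) = 5*(-10) = -50)
(45/41 + J)*(8 - (12 - 1*3)) = (45/41 - 50)*(8 - (12 - 1*3)) = (45*(1/41) - 50)*(8 - (12 - 3)) = (45/41 - 50)*(8 - 1*9) = -2005*(8 - 9)/41 = -2005/41*(-1) = 2005/41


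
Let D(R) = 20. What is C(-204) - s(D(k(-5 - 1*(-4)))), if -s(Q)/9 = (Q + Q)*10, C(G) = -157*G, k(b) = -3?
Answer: 35628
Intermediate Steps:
s(Q) = -180*Q (s(Q) = -9*(Q + Q)*10 = -9*2*Q*10 = -180*Q)
C(-204) - s(D(k(-5 - 1*(-4)))) = -157*(-204) - (-180)*20 = 32028 - 1*(-3600) = 32028 + 3600 = 35628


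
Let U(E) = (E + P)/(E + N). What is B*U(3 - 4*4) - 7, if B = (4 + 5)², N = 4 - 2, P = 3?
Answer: 733/11 ≈ 66.636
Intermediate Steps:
N = 2
U(E) = (3 + E)/(2 + E) (U(E) = (E + 3)/(E + 2) = (3 + E)/(2 + E))
B = 81 (B = 9² = 81)
B*U(3 - 4*4) - 7 = 81*((3 + (3 - 4*4))/(2 + (3 - 4*4))) - 7 = 81*((3 + (3 - 16))/(2 + (3 - 16))) - 7 = 81*((3 - 13)/(2 - 13)) - 7 = 81*(-10/(-11)) - 7 = 81*(-1/11*(-10)) - 7 = 81*(10/11) - 7 = 810/11 - 7 = 733/11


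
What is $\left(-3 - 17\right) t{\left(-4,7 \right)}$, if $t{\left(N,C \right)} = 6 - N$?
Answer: $-200$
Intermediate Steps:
$\left(-3 - 17\right) t{\left(-4,7 \right)} = \left(-3 - 17\right) \left(6 - -4\right) = - 20 \left(6 + 4\right) = \left(-20\right) 10 = -200$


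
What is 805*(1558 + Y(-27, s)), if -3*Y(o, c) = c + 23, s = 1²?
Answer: 1247750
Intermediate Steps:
s = 1
Y(o, c) = -23/3 - c/3 (Y(o, c) = -(c + 23)/3 = -(23 + c)/3 = -23/3 - c/3)
805*(1558 + Y(-27, s)) = 805*(1558 + (-23/3 - ⅓*1)) = 805*(1558 + (-23/3 - ⅓)) = 805*(1558 - 8) = 805*1550 = 1247750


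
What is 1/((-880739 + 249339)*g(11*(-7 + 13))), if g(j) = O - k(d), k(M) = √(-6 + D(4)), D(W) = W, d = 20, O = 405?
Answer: -81/20713329560 - I*√2/103566647800 ≈ -3.9105e-9 - 1.3655e-11*I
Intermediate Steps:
k(M) = I*√2 (k(M) = √(-6 + 4) = √(-2) = I*√2)
g(j) = 405 - I*√2
1/((-880739 + 249339)*g(11*(-7 + 13))) = 1/((-880739 + 249339)*(405 - I*√2)) = 1/((-631400)*(405 - I*√2)) = -1/(631400*(405 - I*√2))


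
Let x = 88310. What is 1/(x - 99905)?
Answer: -1/11595 ≈ -8.6244e-5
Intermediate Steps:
1/(x - 99905) = 1/(88310 - 99905) = 1/(-11595) = -1/11595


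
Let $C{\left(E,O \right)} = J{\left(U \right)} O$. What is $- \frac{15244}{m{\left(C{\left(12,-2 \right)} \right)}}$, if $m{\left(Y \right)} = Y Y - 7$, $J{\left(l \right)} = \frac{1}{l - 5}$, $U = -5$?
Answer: $\frac{190550}{87} \approx 2190.2$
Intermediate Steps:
$J{\left(l \right)} = \frac{1}{-5 + l}$
$C{\left(E,O \right)} = - \frac{O}{10}$ ($C{\left(E,O \right)} = \frac{O}{-5 - 5} = \frac{O}{-10} = - \frac{O}{10}$)
$m{\left(Y \right)} = -7 + Y^{2}$ ($m{\left(Y \right)} = Y^{2} - 7 = -7 + Y^{2}$)
$- \frac{15244}{m{\left(C{\left(12,-2 \right)} \right)}} = - \frac{15244}{-7 + \left(\left(- \frac{1}{10}\right) \left(-2\right)\right)^{2}} = - \frac{15244}{-7 + \left(\frac{1}{5}\right)^{2}} = - \frac{15244}{-7 + \frac{1}{25}} = - \frac{15244}{- \frac{174}{25}} = \left(-15244\right) \left(- \frac{25}{174}\right) = \frac{190550}{87}$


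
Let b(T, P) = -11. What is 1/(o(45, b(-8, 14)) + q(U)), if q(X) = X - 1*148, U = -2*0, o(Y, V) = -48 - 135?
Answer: -1/331 ≈ -0.0030211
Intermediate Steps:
o(Y, V) = -183
U = 0
q(X) = -148 + X (q(X) = X - 148 = -148 + X)
1/(o(45, b(-8, 14)) + q(U)) = 1/(-183 + (-148 + 0)) = 1/(-183 - 148) = 1/(-331) = -1/331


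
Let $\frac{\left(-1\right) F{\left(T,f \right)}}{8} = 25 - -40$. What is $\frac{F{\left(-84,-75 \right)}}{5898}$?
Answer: $- \frac{260}{2949} \approx -0.088166$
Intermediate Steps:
$F{\left(T,f \right)} = -520$ ($F{\left(T,f \right)} = - 8 \left(25 - -40\right) = - 8 \left(25 + 40\right) = \left(-8\right) 65 = -520$)
$\frac{F{\left(-84,-75 \right)}}{5898} = - \frac{520}{5898} = \left(-520\right) \frac{1}{5898} = - \frac{260}{2949}$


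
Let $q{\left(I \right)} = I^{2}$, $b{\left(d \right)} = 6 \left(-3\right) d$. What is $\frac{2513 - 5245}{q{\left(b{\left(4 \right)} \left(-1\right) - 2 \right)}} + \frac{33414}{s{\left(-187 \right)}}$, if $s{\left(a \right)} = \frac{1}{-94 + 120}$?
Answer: $\frac{1064235217}{1225} \approx 8.6876 \cdot 10^{5}$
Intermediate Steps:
$b{\left(d \right)} = - 18 d$
$s{\left(a \right)} = \frac{1}{26}$
$\frac{2513 - 5245}{q{\left(b{\left(4 \right)} \left(-1\right) - 2 \right)}} + \frac{33414}{s{\left(-187 \right)}} = \frac{2513 - 5245}{\left(\left(-18\right) 4 \left(-1\right) - 2\right)^{2}} + 33414 \frac{1}{\frac{1}{26}} = - \frac{2732}{\left(\left(-72\right) \left(-1\right) - 2\right)^{2}} + 33414 \cdot 26 = - \frac{2732}{\left(72 - 2\right)^{2}} + 868764 = - \frac{2732}{70^{2}} + 868764 = - \frac{2732}{4900} + 868764 = \left(-2732\right) \frac{1}{4900} + 868764 = - \frac{683}{1225} + 868764 = \frac{1064235217}{1225}$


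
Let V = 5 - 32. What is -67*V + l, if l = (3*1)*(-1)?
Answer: 1806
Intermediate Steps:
l = -3 (l = 3*(-1) = -3)
V = -27
-67*V + l = -67*(-27) - 3 = 1809 - 3 = 1806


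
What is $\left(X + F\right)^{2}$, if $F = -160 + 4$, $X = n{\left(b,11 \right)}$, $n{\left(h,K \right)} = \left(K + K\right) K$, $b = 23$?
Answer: $7396$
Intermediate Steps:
$n{\left(h,K \right)} = 2 K^{2}$ ($n{\left(h,K \right)} = 2 K K = 2 K^{2}$)
$X = 242$ ($X = 2 \cdot 11^{2} = 2 \cdot 121 = 242$)
$F = -156$
$\left(X + F\right)^{2} = \left(242 - 156\right)^{2} = 86^{2} = 7396$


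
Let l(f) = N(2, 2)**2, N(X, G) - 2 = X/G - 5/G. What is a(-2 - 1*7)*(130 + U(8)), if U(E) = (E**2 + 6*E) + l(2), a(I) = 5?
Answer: 4845/4 ≈ 1211.3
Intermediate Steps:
N(X, G) = 2 - 5/G + X/G (N(X, G) = 2 + (X/G - 5/G) = 2 + (-5/G + X/G) = 2 - 5/G + X/G)
l(f) = 1/4 (l(f) = ((-5 + 2 + 2*2)/2)**2 = ((-5 + 2 + 4)/2)**2 = ((1/2)*1)**2 = (1/2)**2 = 1/4)
U(E) = 1/4 + E**2 + 6*E (U(E) = (E**2 + 6*E) + 1/4 = 1/4 + E**2 + 6*E)
a(-2 - 1*7)*(130 + U(8)) = 5*(130 + (1/4 + 8**2 + 6*8)) = 5*(130 + (1/4 + 64 + 48)) = 5*(130 + 449/4) = 5*(969/4) = 4845/4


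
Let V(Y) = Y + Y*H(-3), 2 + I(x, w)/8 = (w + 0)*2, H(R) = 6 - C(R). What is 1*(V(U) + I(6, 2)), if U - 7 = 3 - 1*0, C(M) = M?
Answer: 116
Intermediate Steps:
H(R) = 6 - R
I(x, w) = -16 + 16*w (I(x, w) = -16 + 8*((w + 0)*2) = -16 + 8*(w*2) = -16 + 8*(2*w) = -16 + 16*w)
U = 10 (U = 7 + (3 - 1*0) = 7 + (3 + 0) = 7 + 3 = 10)
V(Y) = 10*Y (V(Y) = Y + Y*(6 - 1*(-3)) = Y + Y*(6 + 3) = Y + Y*9 = Y + 9*Y = 10*Y)
1*(V(U) + I(6, 2)) = 1*(10*10 + (-16 + 16*2)) = 1*(100 + (-16 + 32)) = 1*(100 + 16) = 1*116 = 116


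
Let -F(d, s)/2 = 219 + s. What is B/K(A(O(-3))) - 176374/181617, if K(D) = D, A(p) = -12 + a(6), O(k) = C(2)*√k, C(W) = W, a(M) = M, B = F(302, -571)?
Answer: -7162034/60539 ≈ -118.30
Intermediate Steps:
F(d, s) = -438 - 2*s (F(d, s) = -2*(219 + s) = -438 - 2*s)
B = 704 (B = -438 - 2*(-571) = -438 + 1142 = 704)
O(k) = 2*√k
A(p) = -6 (A(p) = -12 + 6 = -6)
B/K(A(O(-3))) - 176374/181617 = 704/(-6) - 176374/181617 = 704*(-⅙) - 176374*1/181617 = -352/3 - 176374/181617 = -7162034/60539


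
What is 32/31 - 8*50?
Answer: -12368/31 ≈ -398.97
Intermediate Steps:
32/31 - 8*50 = 32*(1/31) - 400 = 32/31 - 400 = -12368/31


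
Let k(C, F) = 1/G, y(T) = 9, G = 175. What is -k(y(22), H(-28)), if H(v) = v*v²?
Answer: -1/175 ≈ -0.0057143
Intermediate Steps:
H(v) = v³
k(C, F) = 1/175
-k(y(22), H(-28)) = -1*1/175 = -1/175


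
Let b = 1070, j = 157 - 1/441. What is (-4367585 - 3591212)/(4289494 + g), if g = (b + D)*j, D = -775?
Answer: -3509829477/1912091474 ≈ -1.8356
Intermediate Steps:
j = 69236/441 (j = 157 - 1*1/441 = 157 - 1/441 = 69236/441 ≈ 157.00)
g = 20424620/441 (g = (1070 - 775)*(69236/441) = 295*(69236/441) = 20424620/441 ≈ 46314.)
(-4367585 - 3591212)/(4289494 + g) = (-4367585 - 3591212)/(4289494 + 20424620/441) = -7958797/1912091474/441 = -7958797*441/1912091474 = -3509829477/1912091474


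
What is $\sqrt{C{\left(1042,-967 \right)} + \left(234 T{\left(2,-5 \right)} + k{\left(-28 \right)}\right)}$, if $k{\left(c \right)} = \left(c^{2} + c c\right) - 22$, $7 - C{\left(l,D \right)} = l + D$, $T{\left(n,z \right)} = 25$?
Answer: $4 \sqrt{458} \approx 85.604$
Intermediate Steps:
$C{\left(l,D \right)} = 7 - D - l$ ($C{\left(l,D \right)} = 7 - \left(l + D\right) = 7 - \left(D + l\right) = 7 - D - l$)
$k{\left(c \right)} = -22 + 2 c^{2}$ ($k{\left(c \right)} = \left(c^{2} + c^{2}\right) - 22 = 2 c^{2} - 22 = -22 + 2 c^{2}$)
$\sqrt{C{\left(1042,-967 \right)} + \left(234 T{\left(2,-5 \right)} + k{\left(-28 \right)}\right)} = \sqrt{\left(7 - -967 - 1042\right) + \left(234 \cdot 25 - \left(22 - 2 \left(-28\right)^{2}\right)\right)} = \sqrt{\left(7 + 967 - 1042\right) + \left(5850 + \left(-22 + 2 \cdot 784\right)\right)} = \sqrt{-68 + \left(5850 + \left(-22 + 1568\right)\right)} = \sqrt{-68 + \left(5850 + 1546\right)} = \sqrt{-68 + 7396} = \sqrt{7328} = 4 \sqrt{458}$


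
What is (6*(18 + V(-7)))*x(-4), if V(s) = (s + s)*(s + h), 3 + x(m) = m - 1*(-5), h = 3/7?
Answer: -1320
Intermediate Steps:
h = 3/7 (h = 3*(1/7) = 3/7 ≈ 0.42857)
x(m) = 2 + m (x(m) = -3 + (m - 1*(-5)) = -3 + (m + 5) = -3 + (5 + m) = 2 + m)
V(s) = 2*s*(3/7 + s) (V(s) = (s + s)*(s + 3/7) = (2*s)*(3/7 + s) = 2*s*(3/7 + s))
(6*(18 + V(-7)))*x(-4) = (6*(18 + (2/7)*(-7)*(3 + 7*(-7))))*(2 - 4) = (6*(18 + (2/7)*(-7)*(3 - 49)))*(-2) = (6*(18 + (2/7)*(-7)*(-46)))*(-2) = (6*(18 + 92))*(-2) = (6*110)*(-2) = 660*(-2) = -1320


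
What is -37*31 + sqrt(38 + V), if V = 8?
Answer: -1147 + sqrt(46) ≈ -1140.2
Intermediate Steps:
-37*31 + sqrt(38 + V) = -37*31 + sqrt(38 + 8) = -1147 + sqrt(46)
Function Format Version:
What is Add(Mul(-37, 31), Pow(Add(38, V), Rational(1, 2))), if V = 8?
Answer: Add(-1147, Pow(46, Rational(1, 2))) ≈ -1140.2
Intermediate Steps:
Add(Mul(-37, 31), Pow(Add(38, V), Rational(1, 2))) = Add(Mul(-37, 31), Pow(Add(38, 8), Rational(1, 2))) = Add(-1147, Pow(46, Rational(1, 2)))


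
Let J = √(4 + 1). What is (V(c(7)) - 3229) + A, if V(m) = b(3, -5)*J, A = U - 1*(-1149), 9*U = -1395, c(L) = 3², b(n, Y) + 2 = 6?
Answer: -2235 + 4*√5 ≈ -2226.1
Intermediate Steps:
b(n, Y) = 4 (b(n, Y) = -2 + 6 = 4)
c(L) = 9
U = -155 (U = (⅑)*(-1395) = -155)
J = √5 ≈ 2.2361
A = 994 (A = -155 - 1*(-1149) = -155 + 1149 = 994)
V(m) = 4*√5
(V(c(7)) - 3229) + A = (4*√5 - 3229) + 994 = (-3229 + 4*√5) + 994 = -2235 + 4*√5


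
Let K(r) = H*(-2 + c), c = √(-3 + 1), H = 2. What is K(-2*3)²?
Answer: 8 - 16*I*√2 ≈ 8.0 - 22.627*I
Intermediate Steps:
c = I*√2 (c = √(-2) = I*√2 ≈ 1.4142*I)
K(r) = -4 + 2*I*√2 (K(r) = 2*(-2 + I*√2) = -4 + 2*I*√2)
K(-2*3)² = (-4 + 2*I*√2)²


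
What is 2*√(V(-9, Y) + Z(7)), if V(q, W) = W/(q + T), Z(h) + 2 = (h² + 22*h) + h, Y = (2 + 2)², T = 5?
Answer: 4*√51 ≈ 28.566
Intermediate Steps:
Y = 16 (Y = 4² = 16)
Z(h) = -2 + h² + 23*h (Z(h) = -2 + ((h² + 22*h) + h) = -2 + (h² + 23*h) = -2 + h² + 23*h)
V(q, W) = W/(5 + q) (V(q, W) = W/(q + 5) = W/(5 + q))
2*√(V(-9, Y) + Z(7)) = 2*√(16/(5 - 9) + (-2 + 7² + 23*7)) = 2*√(16/(-4) + (-2 + 49 + 161)) = 2*√(16*(-¼) + 208) = 2*√(-4 + 208) = 2*√204 = 2*(2*√51) = 4*√51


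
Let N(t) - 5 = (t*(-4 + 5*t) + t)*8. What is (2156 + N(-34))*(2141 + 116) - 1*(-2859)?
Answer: 111085628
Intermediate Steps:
N(t) = 5 + 8*t + 8*t*(-4 + 5*t) (N(t) = 5 + (t*(-4 + 5*t) + t)*8 = 5 + (t + t*(-4 + 5*t))*8 = 5 + (8*t + 8*t*(-4 + 5*t)) = 5 + 8*t + 8*t*(-4 + 5*t))
(2156 + N(-34))*(2141 + 116) - 1*(-2859) = (2156 + (5 - 24*(-34) + 40*(-34)²))*(2141 + 116) - 1*(-2859) = (2156 + (5 + 816 + 40*1156))*2257 + 2859 = (2156 + (5 + 816 + 46240))*2257 + 2859 = (2156 + 47061)*2257 + 2859 = 49217*2257 + 2859 = 111082769 + 2859 = 111085628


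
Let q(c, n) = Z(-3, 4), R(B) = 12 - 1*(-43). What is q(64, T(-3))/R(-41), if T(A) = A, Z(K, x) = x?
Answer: 4/55 ≈ 0.072727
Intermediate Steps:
R(B) = 55 (R(B) = 12 + 43 = 55)
q(c, n) = 4
q(64, T(-3))/R(-41) = 4/55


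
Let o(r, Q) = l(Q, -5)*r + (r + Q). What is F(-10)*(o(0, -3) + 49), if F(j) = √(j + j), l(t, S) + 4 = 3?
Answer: 92*I*√5 ≈ 205.72*I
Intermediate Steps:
l(t, S) = -1 (l(t, S) = -4 + 3 = -1)
o(r, Q) = Q (o(r, Q) = -r + (r + Q) = -r + (Q + r) = Q)
F(j) = √2*√j (F(j) = √(2*j) = √2*√j)
F(-10)*(o(0, -3) + 49) = (√2*√(-10))*(-3 + 49) = (√2*(I*√10))*46 = (2*I*√5)*46 = 92*I*√5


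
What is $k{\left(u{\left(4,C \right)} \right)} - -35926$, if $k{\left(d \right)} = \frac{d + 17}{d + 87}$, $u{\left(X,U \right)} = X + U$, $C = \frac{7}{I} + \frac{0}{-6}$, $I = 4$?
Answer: $\frac{1904091}{53} \approx 35926.0$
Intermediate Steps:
$C = \frac{7}{4}$ ($C = \frac{7}{4} + \frac{0}{-6} = 7 \cdot \frac{1}{4} + 0 \left(- \frac{1}{6}\right) = \frac{7}{4} + 0 = \frac{7}{4} \approx 1.75$)
$u{\left(X,U \right)} = U + X$
$k{\left(d \right)} = \frac{17 + d}{87 + d}$
$k{\left(u{\left(4,C \right)} \right)} - -35926 = \frac{17 + \left(\frac{7}{4} + 4\right)}{87 + \left(\frac{7}{4} + 4\right)} - -35926 = \frac{17 + \frac{23}{4}}{87 + \frac{23}{4}} + 35926 = \frac{1}{\frac{371}{4}} \cdot \frac{91}{4} + 35926 = \frac{4}{371} \cdot \frac{91}{4} + 35926 = \frac{13}{53} + 35926 = \frac{1904091}{53}$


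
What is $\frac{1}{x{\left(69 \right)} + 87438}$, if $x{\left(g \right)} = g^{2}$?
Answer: $\frac{1}{92199} \approx 1.0846 \cdot 10^{-5}$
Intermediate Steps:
$\frac{1}{x{\left(69 \right)} + 87438} = \frac{1}{69^{2} + 87438} = \frac{1}{4761 + 87438} = \frac{1}{92199}$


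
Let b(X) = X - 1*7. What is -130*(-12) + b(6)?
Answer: 1559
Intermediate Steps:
b(X) = -7 + X (b(X) = X - 7 = -7 + X)
-130*(-12) + b(6) = -130*(-12) + (-7 + 6) = -130*(-12) - 1 = 1560 - 1 = 1559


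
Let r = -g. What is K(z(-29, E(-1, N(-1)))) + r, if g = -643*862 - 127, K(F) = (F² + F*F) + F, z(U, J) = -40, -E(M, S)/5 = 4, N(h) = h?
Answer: 557553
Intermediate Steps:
E(M, S) = -20 (E(M, S) = -5*4 = -20)
K(F) = F + 2*F² (K(F) = (F² + F²) + F = 2*F² + F = F + 2*F²)
g = -554393 (g = -554266 - 127 = -554393)
r = 554393 (r = -1*(-554393) = 554393)
K(z(-29, E(-1, N(-1)))) + r = -40*(1 + 2*(-40)) + 554393 = -40*(1 - 80) + 554393 = -40*(-79) + 554393 = 3160 + 554393 = 557553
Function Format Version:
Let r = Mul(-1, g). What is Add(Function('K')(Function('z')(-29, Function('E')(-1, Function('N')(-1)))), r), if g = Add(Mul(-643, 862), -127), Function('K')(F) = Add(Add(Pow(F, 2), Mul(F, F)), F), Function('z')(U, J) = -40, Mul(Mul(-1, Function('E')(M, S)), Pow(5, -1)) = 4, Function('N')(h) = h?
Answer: 557553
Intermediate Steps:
Function('E')(M, S) = -20 (Function('E')(M, S) = Mul(-5, 4) = -20)
Function('K')(F) = Add(F, Mul(2, Pow(F, 2))) (Function('K')(F) = Add(Add(Pow(F, 2), Pow(F, 2)), F) = Add(Mul(2, Pow(F, 2)), F) = Add(F, Mul(2, Pow(F, 2))))
g = -554393 (g = Add(-554266, -127) = -554393)
r = 554393 (r = Mul(-1, -554393) = 554393)
Add(Function('K')(Function('z')(-29, Function('E')(-1, Function('N')(-1)))), r) = Add(Mul(-40, Add(1, Mul(2, -40))), 554393) = Add(Mul(-40, Add(1, -80)), 554393) = Add(Mul(-40, -79), 554393) = Add(3160, 554393) = 557553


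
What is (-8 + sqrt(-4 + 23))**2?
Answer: (8 - sqrt(19))**2 ≈ 13.258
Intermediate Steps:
(-8 + sqrt(-4 + 23))**2 = (-8 + sqrt(19))**2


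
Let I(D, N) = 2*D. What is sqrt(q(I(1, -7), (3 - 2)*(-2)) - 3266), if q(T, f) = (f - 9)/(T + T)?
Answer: 5*I*sqrt(523)/2 ≈ 57.173*I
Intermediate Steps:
q(T, f) = (-9 + f)/(2*T) (q(T, f) = (-9 + f)/((2*T)) = (-9 + f)*(1/(2*T)) = (-9 + f)/(2*T))
sqrt(q(I(1, -7), (3 - 2)*(-2)) - 3266) = sqrt((-9 + (3 - 2)*(-2))/(2*((2*1))) - 3266) = sqrt((1/2)*(-9 + 1*(-2))/2 - 3266) = sqrt((1/2)*(1/2)*(-9 - 2) - 3266) = sqrt((1/2)*(1/2)*(-11) - 3266) = sqrt(-11/4 - 3266) = sqrt(-13075/4) = 5*I*sqrt(523)/2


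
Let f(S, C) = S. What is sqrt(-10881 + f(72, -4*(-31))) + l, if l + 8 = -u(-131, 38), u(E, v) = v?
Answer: -46 + 3*I*sqrt(1201) ≈ -46.0 + 103.97*I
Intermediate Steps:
l = -46 (l = -8 - 1*38 = -8 - 38 = -46)
sqrt(-10881 + f(72, -4*(-31))) + l = sqrt(-10881 + 72) - 46 = sqrt(-10809) - 46 = 3*I*sqrt(1201) - 46 = -46 + 3*I*sqrt(1201)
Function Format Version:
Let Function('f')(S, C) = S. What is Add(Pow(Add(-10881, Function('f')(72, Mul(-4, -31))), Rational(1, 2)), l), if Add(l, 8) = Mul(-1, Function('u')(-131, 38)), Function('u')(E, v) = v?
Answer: Add(-46, Mul(3, I, Pow(1201, Rational(1, 2)))) ≈ Add(-46.000, Mul(103.97, I))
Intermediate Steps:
l = -46 (l = Add(-8, Mul(-1, 38)) = Add(-8, -38) = -46)
Add(Pow(Add(-10881, Function('f')(72, Mul(-4, -31))), Rational(1, 2)), l) = Add(Pow(Add(-10881, 72), Rational(1, 2)), -46) = Add(Pow(-10809, Rational(1, 2)), -46) = Add(Mul(3, I, Pow(1201, Rational(1, 2))), -46) = Add(-46, Mul(3, I, Pow(1201, Rational(1, 2))))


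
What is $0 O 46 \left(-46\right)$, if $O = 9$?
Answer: $0$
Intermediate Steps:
$0 O 46 \left(-46\right) = 0 \cdot 9 \cdot 46 \left(-46\right) = 0 \cdot 46 \left(-46\right) = 0 \left(-46\right) = 0$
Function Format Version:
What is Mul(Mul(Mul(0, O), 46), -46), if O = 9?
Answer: 0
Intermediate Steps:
Mul(Mul(Mul(0, O), 46), -46) = Mul(Mul(Mul(0, 9), 46), -46) = Mul(Mul(0, 46), -46) = Mul(0, -46) = 0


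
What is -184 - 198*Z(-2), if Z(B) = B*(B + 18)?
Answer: 6152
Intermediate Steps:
Z(B) = B*(18 + B)
-184 - 198*Z(-2) = -184 - (-396)*(18 - 2) = -184 - (-396)*16 = -184 - 198*(-32) = -184 + 6336 = 6152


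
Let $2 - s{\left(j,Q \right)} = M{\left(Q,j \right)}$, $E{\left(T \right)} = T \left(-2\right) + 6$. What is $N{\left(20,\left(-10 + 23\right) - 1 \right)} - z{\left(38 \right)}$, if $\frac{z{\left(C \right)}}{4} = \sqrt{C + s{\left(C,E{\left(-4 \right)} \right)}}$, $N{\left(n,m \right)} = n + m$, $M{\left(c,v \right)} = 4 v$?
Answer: $32 - 16 i \sqrt{7} \approx 32.0 - 42.332 i$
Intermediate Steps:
$E{\left(T \right)} = 6 - 2 T$ ($E{\left(T \right)} = - 2 T + 6 = 6 - 2 T$)
$s{\left(j,Q \right)} = 2 - 4 j$
$N{\left(n,m \right)} = m + n$
$z{\left(C \right)} = 4 \sqrt{2 - 3 C}$ ($z{\left(C \right)} = 4 \sqrt{C - \left(-2 + 4 C\right)} = 4 \sqrt{2 - 3 C}$)
$N{\left(20,\left(-10 + 23\right) - 1 \right)} - z{\left(38 \right)} = \left(\left(\left(-10 + 23\right) - 1\right) + 20\right) - 4 \sqrt{2 - 114} = \left(\left(13 - 1\right) + 20\right) - 4 \sqrt{2 - 114} = \left(12 + 20\right) - 4 \sqrt{-112} = 32 - 4 \cdot 4 i \sqrt{7} = 32 - 16 i \sqrt{7}$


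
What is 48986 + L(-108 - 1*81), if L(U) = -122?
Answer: 48864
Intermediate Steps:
48986 + L(-108 - 1*81) = 48986 - 122 = 48864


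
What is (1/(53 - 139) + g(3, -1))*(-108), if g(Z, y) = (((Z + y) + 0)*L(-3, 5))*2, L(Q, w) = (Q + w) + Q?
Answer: 18630/43 ≈ 433.26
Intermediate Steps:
L(Q, w) = w + 2*Q
g(Z, y) = -2*Z - 2*y (g(Z, y) = (((Z + y) + 0)*(5 + 2*(-3)))*2 = ((Z + y)*(5 - 6))*2 = ((Z + y)*(-1))*2 = (-Z - y)*2 = -2*Z - 2*y)
(1/(53 - 139) + g(3, -1))*(-108) = (1/(53 - 139) + (-2*3 - 2*(-1)))*(-108) = (1/(-86) + (-6 + 2))*(-108) = (-1/86 - 4)*(-108) = -345/86*(-108) = 18630/43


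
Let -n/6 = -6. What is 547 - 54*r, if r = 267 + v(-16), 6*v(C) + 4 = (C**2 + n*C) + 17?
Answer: -11108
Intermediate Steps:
n = 36 (n = -6*(-6) = 36)
v(C) = 13/6 + 6*C + C**2/6 (v(C) = -2/3 + ((C**2 + 36*C) + 17)/6 = -2/3 + (17 + C**2 + 36*C)/6 = -2/3 + (17/6 + 6*C + C**2/6) = 13/6 + 6*C + C**2/6)
r = 1295/6 (r = 267 + (13/6 + 6*(-16) + (1/6)*(-16)**2) = 267 + (13/6 - 96 + (1/6)*256) = 267 + (13/6 - 96 + 128/3) = 267 - 307/6 = 1295/6 ≈ 215.83)
547 - 54*r = 547 - 54*1295/6 = 547 - 1*11655 = 547 - 11655 = -11108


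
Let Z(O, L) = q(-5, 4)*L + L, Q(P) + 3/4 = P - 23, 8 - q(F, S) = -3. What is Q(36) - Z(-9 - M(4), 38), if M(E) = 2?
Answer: -1775/4 ≈ -443.75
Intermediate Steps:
q(F, S) = 11 (q(F, S) = 8 - 1*(-3) = 8 + 3 = 11)
Q(P) = -95/4 + P (Q(P) = -¾ + (P - 23) = -¾ + (-23 + P) = -95/4 + P)
Z(O, L) = 12*L (Z(O, L) = 11*L + L = 12*L)
Q(36) - Z(-9 - M(4), 38) = (-95/4 + 36) - 12*38 = 49/4 - 1*456 = 49/4 - 456 = -1775/4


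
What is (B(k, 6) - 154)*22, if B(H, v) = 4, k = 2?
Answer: -3300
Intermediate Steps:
(B(k, 6) - 154)*22 = (4 - 154)*22 = -150*22 = -3300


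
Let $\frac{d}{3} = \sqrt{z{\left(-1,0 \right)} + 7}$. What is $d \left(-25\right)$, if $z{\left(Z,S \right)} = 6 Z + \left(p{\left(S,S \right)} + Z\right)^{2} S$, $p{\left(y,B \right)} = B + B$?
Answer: $-75$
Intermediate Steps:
$p{\left(y,B \right)} = 2 B$
$z{\left(Z,S \right)} = 6 Z + S \left(Z + 2 S\right)^{2}$ ($z{\left(Z,S \right)} = 6 Z + \left(2 S + Z\right)^{2} S = 6 Z + \left(Z + 2 S\right)^{2} S = 6 Z + S \left(Z + 2 S\right)^{2}$)
$d = 3$ ($d = 3 \sqrt{\left(6 \left(-1\right) + 0 \left(-1 + 2 \cdot 0\right)^{2}\right) + 7} = 3 \sqrt{\left(-6 + 0 \left(-1 + 0\right)^{2}\right) + 7} = 3 \sqrt{\left(-6 + 0 \left(-1\right)^{2}\right) + 7} = 3 \sqrt{\left(-6 + 0 \cdot 1\right) + 7} = 3 \sqrt{\left(-6 + 0\right) + 7} = 3 \sqrt{-6 + 7} = 3 \sqrt{1} = 3 \cdot 1 = 3$)
$d \left(-25\right) = 3 \left(-25\right) = -75$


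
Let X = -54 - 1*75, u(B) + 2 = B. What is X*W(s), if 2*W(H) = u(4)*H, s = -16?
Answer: 2064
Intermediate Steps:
u(B) = -2 + B
W(H) = H (W(H) = ((-2 + 4)*H)/2 = (2*H)/2 = H)
X = -129 (X = -54 - 75 = -129)
X*W(s) = -129*(-16) = 2064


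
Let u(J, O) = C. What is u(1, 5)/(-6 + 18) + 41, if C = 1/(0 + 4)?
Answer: 1969/48 ≈ 41.021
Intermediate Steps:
C = ¼ (C = 1/4 = ¼ ≈ 0.25000)
u(J, O) = ¼
u(1, 5)/(-6 + 18) + 41 = 1/(4*(-6 + 18)) + 41 = (¼)/12 + 41 = (¼)*(1/12) + 41 = 1/48 + 41 = 1969/48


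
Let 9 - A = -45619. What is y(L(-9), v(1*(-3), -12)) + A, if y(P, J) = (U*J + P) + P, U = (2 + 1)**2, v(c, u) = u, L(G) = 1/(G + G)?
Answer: 409679/9 ≈ 45520.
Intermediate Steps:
L(G) = 1/(2*G)
A = 45628 (A = 9 - 1*(-45619) = 9 + 45619 = 45628)
U = 9 (U = 3**2 = 9)
y(P, J) = 2*P + 9*J (y(P, J) = (9*J + P) + P = (P + 9*J) + P = 2*P + 9*J)
y(L(-9), v(1*(-3), -12)) + A = (2*((1/2)/(-9)) + 9*(-12)) + 45628 = (2*((1/2)*(-1/9)) - 108) + 45628 = (2*(-1/18) - 108) + 45628 = (-1/9 - 108) + 45628 = -973/9 + 45628 = 409679/9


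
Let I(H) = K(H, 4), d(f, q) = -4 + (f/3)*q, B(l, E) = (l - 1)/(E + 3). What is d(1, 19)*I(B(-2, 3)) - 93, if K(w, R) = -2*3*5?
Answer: -163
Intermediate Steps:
B(l, E) = (-1 + l)/(3 + E)
d(f, q) = -4 + f*q/3 (d(f, q) = -4 + (f*(1/3))*q = -4 + (f/3)*q = -4 + f*q/3)
K(w, R) = -30 (K(w, R) = -6*5 = -30)
I(H) = -30
d(1, 19)*I(B(-2, 3)) - 93 = (-4 + (1/3)*1*19)*(-30) - 93 = (-4 + 19/3)*(-30) - 93 = (7/3)*(-30) - 93 = -70 - 93 = -163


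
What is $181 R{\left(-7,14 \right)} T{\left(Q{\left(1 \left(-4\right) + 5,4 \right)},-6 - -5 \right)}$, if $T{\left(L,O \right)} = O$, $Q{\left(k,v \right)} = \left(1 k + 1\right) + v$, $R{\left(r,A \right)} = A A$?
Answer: $-35476$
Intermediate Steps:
$R{\left(r,A \right)} = A^{2}$
$Q{\left(k,v \right)} = 1 + k + v$ ($Q{\left(k,v \right)} = \left(k + 1\right) + v = \left(1 + k\right) + v = 1 + k + v$)
$181 R{\left(-7,14 \right)} T{\left(Q{\left(1 \left(-4\right) + 5,4 \right)},-6 - -5 \right)} = 181 \cdot 14^{2} \left(-6 - -5\right) = 181 \cdot 196 \left(-6 + 5\right) = 35476 \left(-1\right) = -35476$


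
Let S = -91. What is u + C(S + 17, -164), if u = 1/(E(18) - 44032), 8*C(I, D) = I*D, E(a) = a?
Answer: 66769237/44014 ≈ 1517.0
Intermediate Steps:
C(I, D) = D*I/8 (C(I, D) = (I*D)/8 = (D*I)/8 = D*I/8)
u = -1/44014 (u = 1/(18 - 44032) = 1/(-44014) = -1/44014 ≈ -2.2720e-5)
u + C(S + 17, -164) = -1/44014 + (1/8)*(-164)*(-91 + 17) = -1/44014 + (1/8)*(-164)*(-74) = -1/44014 + 1517 = 66769237/44014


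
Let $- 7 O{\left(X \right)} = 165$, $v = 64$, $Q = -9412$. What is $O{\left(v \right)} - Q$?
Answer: $\frac{65719}{7} \approx 9388.4$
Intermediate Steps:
$O{\left(X \right)} = - \frac{165}{7}$ ($O{\left(X \right)} = \left(- \frac{1}{7}\right) 165 = - \frac{165}{7}$)
$O{\left(v \right)} - Q = - \frac{165}{7} - -9412 = - \frac{165}{7} + 9412 = \frac{65719}{7}$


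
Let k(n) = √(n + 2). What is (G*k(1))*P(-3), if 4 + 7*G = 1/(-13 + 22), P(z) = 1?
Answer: -5*√3/9 ≈ -0.96225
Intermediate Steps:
k(n) = √(2 + n)
G = -5/9 (G = -4/7 + 1/(7*(-13 + 22)) = -4/7 + (⅐)/9 = -4/7 + (⅐)*(⅑) = -4/7 + 1/63 = -5/9 ≈ -0.55556)
(G*k(1))*P(-3) = -5*√(2 + 1)/9*1 = -5*√3/9*1 = -5*√3/9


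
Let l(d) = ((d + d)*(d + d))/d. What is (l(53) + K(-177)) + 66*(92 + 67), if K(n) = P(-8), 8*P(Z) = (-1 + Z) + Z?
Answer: 85631/8 ≈ 10704.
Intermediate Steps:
P(Z) = -1/8 + Z/4 (P(Z) = ((-1 + Z) + Z)/8 = (-1 + 2*Z)/8 = -1/8 + Z/4)
l(d) = 4*d (l(d) = ((2*d)*(2*d))/d = (4*d**2)/d = 4*d)
K(n) = -17/8 (K(n) = -1/8 + (1/4)*(-8) = -1/8 - 2 = -17/8)
(l(53) + K(-177)) + 66*(92 + 67) = (4*53 - 17/8) + 66*(92 + 67) = (212 - 17/8) + 66*159 = 1679/8 + 10494 = 85631/8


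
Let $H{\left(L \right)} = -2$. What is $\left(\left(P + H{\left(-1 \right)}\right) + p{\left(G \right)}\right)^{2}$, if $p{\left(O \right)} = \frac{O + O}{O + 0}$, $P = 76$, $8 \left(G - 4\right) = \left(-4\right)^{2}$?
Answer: $5776$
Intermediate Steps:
$G = 6$ ($G = 4 + \frac{\left(-4\right)^{2}}{8} = 4 + \frac{1}{8} \cdot 16 = 4 + 2 = 6$)
$p{\left(O \right)} = 2$ ($p{\left(O \right)} = \frac{2 O}{O} = 2$)
$\left(\left(P + H{\left(-1 \right)}\right) + p{\left(G \right)}\right)^{2} = \left(\left(76 - 2\right) + 2\right)^{2} = \left(74 + 2\right)^{2} = 76^{2} = 5776$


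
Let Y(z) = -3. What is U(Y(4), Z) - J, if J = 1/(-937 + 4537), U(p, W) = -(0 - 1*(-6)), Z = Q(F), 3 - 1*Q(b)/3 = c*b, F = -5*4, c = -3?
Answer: -21601/3600 ≈ -6.0003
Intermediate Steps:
F = -20
Q(b) = 9 + 9*b (Q(b) = 9 - (-9)*b = 9 + 9*b)
Z = -171 (Z = 9 + 9*(-20) = 9 - 180 = -171)
U(p, W) = -6 (U(p, W) = -(0 + 6) = -1*6 = -6)
J = 1/3600 ≈ 0.00027778
U(Y(4), Z) - J = -6 - 1*1/3600 = -6 - 1/3600 = -21601/3600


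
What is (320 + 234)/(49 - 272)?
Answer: -554/223 ≈ -2.4843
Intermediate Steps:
(320 + 234)/(49 - 272) = 554/(-223) = 554*(-1/223) = -554/223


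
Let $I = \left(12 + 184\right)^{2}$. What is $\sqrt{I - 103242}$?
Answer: $i \sqrt{64826} \approx 254.61 i$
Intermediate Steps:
$I = 38416$ ($I = 196^{2} = 38416$)
$\sqrt{I - 103242} = \sqrt{38416 - 103242} = \sqrt{-64826} = i \sqrt{64826}$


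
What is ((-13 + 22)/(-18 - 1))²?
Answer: 81/361 ≈ 0.22438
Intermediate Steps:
((-13 + 22)/(-18 - 1))² = (9/(-19))² = (9*(-1/19))² = (-9/19)² = 81/361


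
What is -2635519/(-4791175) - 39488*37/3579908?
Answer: 608685142863/4287991427975 ≈ 0.14195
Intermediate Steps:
-2635519/(-4791175) - 39488*37/3579908 = -2635519*(-1/4791175) - 1461056*1/3579908 = 2635519/4791175 - 365264/894977 = 608685142863/4287991427975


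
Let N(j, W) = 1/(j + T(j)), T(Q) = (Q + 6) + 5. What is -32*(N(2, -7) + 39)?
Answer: -18752/15 ≈ -1250.1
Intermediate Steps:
T(Q) = 11 + Q (T(Q) = (6 + Q) + 5 = 11 + Q)
N(j, W) = 1/(11 + 2*j) (N(j, W) = 1/(j + (11 + j)) = 1/(11 + 2*j))
-32*(N(2, -7) + 39) = -32*(1/(11 + 2*2) + 39) = -32*(1/(11 + 4) + 39) = -32*(1/15 + 39) = -32*586/15 = -18752/15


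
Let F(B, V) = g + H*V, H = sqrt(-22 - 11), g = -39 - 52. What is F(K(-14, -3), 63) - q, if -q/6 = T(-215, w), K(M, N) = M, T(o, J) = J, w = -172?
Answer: -1123 + 63*I*sqrt(33) ≈ -1123.0 + 361.91*I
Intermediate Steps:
g = -91
H = I*sqrt(33) (H = sqrt(-33) = I*sqrt(33) ≈ 5.7446*I)
F(B, V) = -91 + I*V*sqrt(33) (F(B, V) = -91 + (I*sqrt(33))*V = -91 + I*V*sqrt(33))
q = 1032 (q = -6*(-172) = 1032)
F(K(-14, -3), 63) - q = (-91 + I*63*sqrt(33)) - 1*1032 = (-91 + 63*I*sqrt(33)) - 1032 = -1123 + 63*I*sqrt(33)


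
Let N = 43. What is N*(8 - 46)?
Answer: -1634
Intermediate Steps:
N*(8 - 46) = 43*(8 - 46) = 43*(-38) = -1634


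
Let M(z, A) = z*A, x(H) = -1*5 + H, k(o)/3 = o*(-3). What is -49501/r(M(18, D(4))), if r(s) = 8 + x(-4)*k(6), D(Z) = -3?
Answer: -49501/494 ≈ -100.20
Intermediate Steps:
k(o) = -9*o (k(o) = 3*(o*(-3)) = 3*(-3*o) = -9*o)
x(H) = -5 + H
M(z, A) = A*z
r(s) = 494 (r(s) = 8 + (-5 - 4)*(-9*6) = 8 - 9*(-54) = 8 + 486 = 494)
-49501/r(M(18, D(4))) = -49501/494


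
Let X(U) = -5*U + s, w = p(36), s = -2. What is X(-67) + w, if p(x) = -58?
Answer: 275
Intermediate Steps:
w = -58
X(U) = -2 - 5*U (X(U) = -5*U - 2 = -2 - 5*U)
X(-67) + w = (-2 - 5*(-67)) - 58 = (-2 + 335) - 58 = 333 - 58 = 275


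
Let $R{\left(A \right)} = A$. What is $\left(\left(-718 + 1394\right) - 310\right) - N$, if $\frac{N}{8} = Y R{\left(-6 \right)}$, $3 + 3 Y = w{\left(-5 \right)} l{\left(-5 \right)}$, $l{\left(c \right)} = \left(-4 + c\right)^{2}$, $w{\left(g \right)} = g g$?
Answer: $32718$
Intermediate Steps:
$w{\left(g \right)} = g^{2}$
$Y = 674$ ($Y = -1 + \frac{\left(-5\right)^{2} \left(-4 - 5\right)^{2}}{3} = -1 + \frac{25 \left(-9\right)^{2}}{3} = -1 + \frac{25 \cdot 81}{3} = -1 + \frac{1}{3} \cdot 2025 = -1 + 675 = 674$)
$N = -32352$ ($N = 8 \cdot 674 \left(-6\right) = 8 \left(-4044\right) = -32352$)
$\left(\left(-718 + 1394\right) - 310\right) - N = \left(\left(-718 + 1394\right) - 310\right) - -32352 = \left(676 - 310\right) + 32352 = 366 + 32352 = 32718$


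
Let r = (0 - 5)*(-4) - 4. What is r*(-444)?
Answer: -7104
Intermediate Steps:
r = 16 (r = -5*(-4) - 4 = 20 - 4 = 16)
r*(-444) = 16*(-444) = -7104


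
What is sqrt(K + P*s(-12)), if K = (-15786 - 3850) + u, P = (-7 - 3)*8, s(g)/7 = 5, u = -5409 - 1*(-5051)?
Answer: I*sqrt(22794) ≈ 150.98*I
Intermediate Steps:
u = -358 (u = -5409 + 5051 = -358)
s(g) = 35 (s(g) = 7*5 = 35)
P = -80 (P = -10*8 = -80)
K = -19994 (K = (-15786 - 3850) - 358 = -19636 - 358 = -19994)
sqrt(K + P*s(-12)) = sqrt(-19994 - 80*35) = sqrt(-19994 - 2800) = sqrt(-22794) = I*sqrt(22794)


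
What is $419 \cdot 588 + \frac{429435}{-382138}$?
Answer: $\frac{94147673901}{382138} \approx 2.4637 \cdot 10^{5}$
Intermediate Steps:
$419 \cdot 588 + \frac{429435}{-382138} = 246372 + 429435 \left(- \frac{1}{382138}\right) = 246372 - \frac{429435}{382138} = \frac{94147673901}{382138}$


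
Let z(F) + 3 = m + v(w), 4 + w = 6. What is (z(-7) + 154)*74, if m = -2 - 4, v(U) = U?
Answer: 10878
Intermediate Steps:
w = 2 (w = -4 + 6 = 2)
m = -6
z(F) = -7 (z(F) = -3 + (-6 + 2) = -3 - 4 = -7)
(z(-7) + 154)*74 = (-7 + 154)*74 = 147*74 = 10878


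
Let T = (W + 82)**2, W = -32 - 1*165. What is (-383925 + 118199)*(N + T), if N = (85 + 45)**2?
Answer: -8004995750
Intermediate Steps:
W = -197 (W = -32 - 165 = -197)
N = 16900 (N = 130**2 = 16900)
T = 13225 (T = (-197 + 82)**2 = (-115)**2 = 13225)
(-383925 + 118199)*(N + T) = (-383925 + 118199)*(16900 + 13225) = -265726*30125 = -8004995750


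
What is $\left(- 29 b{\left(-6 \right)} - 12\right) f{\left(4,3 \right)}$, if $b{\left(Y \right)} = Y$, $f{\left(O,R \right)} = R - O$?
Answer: $-162$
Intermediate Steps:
$\left(- 29 b{\left(-6 \right)} - 12\right) f{\left(4,3 \right)} = \left(\left(-29\right) \left(-6\right) - 12\right) \left(3 - 4\right) = \left(174 - 12\right) \left(3 - 4\right) = 162 \left(-1\right) = -162$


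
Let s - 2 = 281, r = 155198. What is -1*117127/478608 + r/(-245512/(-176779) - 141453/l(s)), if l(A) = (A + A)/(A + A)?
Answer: -16059807738519761/11967915801270000 ≈ -1.3419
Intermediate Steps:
s = 283 (s = 2 + 281 = 283)
l(A) = 1 (l(A) = (2*A)/((2*A)) = (2*A)*(1/(2*A)) = 1)
-1*117127/478608 + r/(-245512/(-176779) - 141453/l(s)) = -1*117127/478608 + 155198/(-245512/(-176779) - 141453/1) = -117127*1/478608 + 155198/(-245512*(-1/176779) - 141453*1) = -117127/478608 + 155198/(245512/176779 - 141453) = -117127/478608 + 155198/(-25005674375/176779) = -117127/478608 + 155198*(-176779/25005674375) = -117127/478608 - 27435747242/25005674375 = -16059807738519761/11967915801270000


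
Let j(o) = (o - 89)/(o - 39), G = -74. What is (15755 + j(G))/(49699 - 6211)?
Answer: 890239/2457072 ≈ 0.36232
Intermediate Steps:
j(o) = (-89 + o)/(-39 + o)
(15755 + j(G))/(49699 - 6211) = (15755 + (-89 - 74)/(-39 - 74))/(49699 - 6211) = (15755 - 163/(-113))/43488 = (15755 - 1/113*(-163))*(1/43488) = (15755 + 163/113)*(1/43488) = (1780478/113)*(1/43488) = 890239/2457072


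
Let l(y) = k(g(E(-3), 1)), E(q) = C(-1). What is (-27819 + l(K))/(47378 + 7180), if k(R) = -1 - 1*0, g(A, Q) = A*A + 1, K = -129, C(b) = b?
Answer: -13910/27279 ≈ -0.50992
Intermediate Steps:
E(q) = -1
g(A, Q) = 1 + A² (g(A, Q) = A² + 1 = 1 + A²)
k(R) = -1 (k(R) = -1 + 0 = -1)
l(y) = -1
(-27819 + l(K))/(47378 + 7180) = (-27819 - 1)/(47378 + 7180) = -27820/54558 = -27820*1/54558 = -13910/27279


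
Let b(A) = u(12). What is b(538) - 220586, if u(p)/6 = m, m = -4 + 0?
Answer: -220610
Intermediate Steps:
m = -4
u(p) = -24 (u(p) = 6*(-4) = -24)
b(A) = -24
b(538) - 220586 = -24 - 220586 = -220610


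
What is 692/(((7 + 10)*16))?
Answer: 173/68 ≈ 2.5441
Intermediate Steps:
692/(((7 + 10)*16)) = 692/((17*16)) = 692/272 = 692*(1/272) = 173/68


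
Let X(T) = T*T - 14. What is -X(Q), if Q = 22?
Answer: -470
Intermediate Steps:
X(T) = -14 + T² (X(T) = T² - 14 = -14 + T²)
-X(Q) = -(-14 + 22²) = -(-14 + 484) = -1*470 = -470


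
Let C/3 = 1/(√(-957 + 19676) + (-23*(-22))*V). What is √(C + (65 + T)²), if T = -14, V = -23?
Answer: √(30270435 - 2601*√18719)/√(11638 - √18719) ≈ 51.000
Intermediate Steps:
C = 3/(-11638 + √18719) (C = 3/(√(-957 + 19676) - 23*(-22)*(-23)) = 3/(√18719 + 506*(-23)) = 3/(√18719 - 11638) = 3/(-11638 + √18719) ≈ -0.00026084)
√(C + (65 + T)²) = √((-34914/135424325 - 3*√18719/135424325) + (65 - 14)²) = √((-34914/135424325 - 3*√18719/135424325) + 51²) = √((-34914/135424325 - 3*√18719/135424325) + 2601) = √(352238634411/135424325 - 3*√18719/135424325)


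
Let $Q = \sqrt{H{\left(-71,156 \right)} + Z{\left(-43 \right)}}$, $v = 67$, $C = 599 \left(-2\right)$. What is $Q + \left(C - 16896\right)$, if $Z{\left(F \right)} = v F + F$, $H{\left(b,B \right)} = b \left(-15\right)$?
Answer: $-18094 + 13 i \sqrt{11} \approx -18094.0 + 43.116 i$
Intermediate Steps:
$C = -1198$
$H{\left(b,B \right)} = - 15 b$
$Z{\left(F \right)} = 68 F$ ($Z{\left(F \right)} = 67 F + F = 68 F$)
$Q = 13 i \sqrt{11}$ ($Q = \sqrt{\left(-15\right) \left(-71\right) + 68 \left(-43\right)} = \sqrt{1065 - 2924} = \sqrt{-1859} = 13 i \sqrt{11} \approx 43.116 i$)
$Q + \left(C - 16896\right) = 13 i \sqrt{11} - 18094 = -18094 + 13 i \sqrt{11}$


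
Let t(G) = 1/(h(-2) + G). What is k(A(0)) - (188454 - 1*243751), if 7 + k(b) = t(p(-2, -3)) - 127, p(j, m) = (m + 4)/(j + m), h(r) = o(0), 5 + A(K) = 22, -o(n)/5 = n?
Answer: 55158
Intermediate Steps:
o(n) = -5*n
A(K) = 17 (A(K) = -5 + 22 = 17)
h(r) = 0 (h(r) = -5*0 = 0)
p(j, m) = (4 + m)/(j + m)
t(G) = 1/G (t(G) = 1/(0 + G) = 1/G)
k(b) = -139 (k(b) = -7 + (1/((4 - 3)/(-2 - 3)) - 127) = -7 + (1/(1/(-5)) - 127) = -7 + (1/(-1/5*1) - 127) = -7 + (1/(-1/5) - 127) = -7 + (-5 - 127) = -7 - 132 = -139)
k(A(0)) - (188454 - 1*243751) = -139 - (188454 - 1*243751) = -139 - (188454 - 243751) = -139 - 1*(-55297) = -139 + 55297 = 55158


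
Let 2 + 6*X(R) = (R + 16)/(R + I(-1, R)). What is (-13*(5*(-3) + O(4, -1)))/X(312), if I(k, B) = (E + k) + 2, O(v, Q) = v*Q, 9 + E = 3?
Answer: -17499/11 ≈ -1590.8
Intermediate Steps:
E = -6 (E = -9 + 3 = -6)
O(v, Q) = Q*v
I(k, B) = -4 + k (I(k, B) = (-6 + k) + 2 = -4 + k)
X(R) = -⅓ + (16 + R)/(6*(-5 + R)) (X(R) = -⅓ + ((R + 16)/(R + (-4 - 1)))/6 = -⅓ + ((16 + R)/(R - 5))/6 = -⅓ + ((16 + R)/(-5 + R))/6 = -⅓ + (16 + R)/(6*(-5 + R)))
(-13*(5*(-3) + O(4, -1)))/X(312) = (-13*(5*(-3) - 1*4))/(((26 - 1*312)/(6*(-5 + 312)))) = (-13*(-15 - 4))/(((⅙)*(26 - 312)/307)) = (-13*(-19))/(((⅙)*(1/307)*(-286))) = 247/(-143/921) = 247*(-921/143) = -17499/11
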